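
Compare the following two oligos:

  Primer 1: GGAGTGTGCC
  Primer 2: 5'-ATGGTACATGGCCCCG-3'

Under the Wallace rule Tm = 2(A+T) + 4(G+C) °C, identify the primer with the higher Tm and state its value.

Primer 2, 52°C

Primer 1: A+T=3, G+C=7 → Tm = 2(3)+4(7) = 34°C
Primer 2: A+T=6, G+C=10 → Tm = 2(6)+4(10) = 52°C
34°C vs 52°C → primer 2 is higher.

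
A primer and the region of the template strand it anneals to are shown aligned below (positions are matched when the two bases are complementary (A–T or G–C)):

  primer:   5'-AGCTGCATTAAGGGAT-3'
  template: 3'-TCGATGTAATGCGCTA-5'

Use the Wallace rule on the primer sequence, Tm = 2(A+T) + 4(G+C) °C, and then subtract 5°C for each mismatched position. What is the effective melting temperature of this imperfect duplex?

31°C

Primer base counts: A=5, T=4, G=5, C=2 → A+T=9, G+C=7
Perfect-match Tm = 2(9) + 4(7) = 18 + 28 = 46°C
Mismatches (positions where the bases are not complementary): 3 (at positions 5, 11, 13)
Effective Tm = 46 − 3×5 = 46 − 15 = 31°C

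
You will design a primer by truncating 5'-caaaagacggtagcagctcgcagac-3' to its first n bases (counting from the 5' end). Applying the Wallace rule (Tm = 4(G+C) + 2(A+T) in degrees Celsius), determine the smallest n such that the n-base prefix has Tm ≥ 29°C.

n = 10

First 9 bases: CAAAAGACG → Tm = 26°C (< 29°C)
First 10 bases: CAAAAGACGG → Tm = 30°C (≥ 29°C)
Each additional base adds 2°C (A/T) or 4°C (G/C), so Tm is non-decreasing in n; n = 10 is the first length to reach 29°C.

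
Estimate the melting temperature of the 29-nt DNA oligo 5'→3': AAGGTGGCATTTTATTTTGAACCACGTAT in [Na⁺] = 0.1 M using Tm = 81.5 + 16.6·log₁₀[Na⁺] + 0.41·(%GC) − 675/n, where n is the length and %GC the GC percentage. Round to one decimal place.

Length n = 29. Scanning the sequence gives A=8, T=11, G=6, C=4.
G+C = 10, so %GC = 10/29 × 100 = 34.483%
Salt term: 16.6 × (-1) = -16.6
GC term: 0.41 × 34.483 = 14.138; length term: −675/29 = −23.276
Tm = 81.5 + (-16.6) + 14.138 − 23.276 = 55.762 → 55.8°C

55.8°C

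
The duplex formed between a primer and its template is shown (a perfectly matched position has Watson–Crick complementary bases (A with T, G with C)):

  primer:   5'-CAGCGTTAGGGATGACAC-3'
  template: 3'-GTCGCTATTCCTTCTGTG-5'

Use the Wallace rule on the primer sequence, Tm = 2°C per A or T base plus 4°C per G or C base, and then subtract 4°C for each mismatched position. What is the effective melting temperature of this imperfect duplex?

Primer base counts: A=5, T=3, G=6, C=4 → A+T=8, G+C=10
Perfect-match Tm = 2(8) + 4(10) = 16 + 40 = 56°C
Mismatches (positions where the bases are not complementary): 3 (at positions 6, 9, 13)
Effective Tm = 56 − 3×4 = 56 − 12 = 44°C

44°C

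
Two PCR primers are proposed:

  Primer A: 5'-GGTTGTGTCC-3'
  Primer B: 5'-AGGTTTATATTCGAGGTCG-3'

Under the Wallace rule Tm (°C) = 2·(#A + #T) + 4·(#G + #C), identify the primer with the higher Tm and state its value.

Primer A: A+T=4, G+C=6 → Tm = 2(4)+4(6) = 32°C
Primer B: A+T=11, G+C=8 → Tm = 2(11)+4(8) = 54°C
32°C vs 54°C → primer B is higher.

Primer B, 54°C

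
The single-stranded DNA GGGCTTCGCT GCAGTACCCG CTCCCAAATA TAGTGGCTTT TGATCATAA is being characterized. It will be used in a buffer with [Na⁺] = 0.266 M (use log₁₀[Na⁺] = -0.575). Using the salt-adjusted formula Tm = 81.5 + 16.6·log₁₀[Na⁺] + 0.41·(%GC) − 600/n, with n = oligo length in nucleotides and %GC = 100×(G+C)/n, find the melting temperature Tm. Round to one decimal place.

79.8°C

Length n = 49. G=11, A=11, C=13, T=14
G+C = 24, so %GC = 24/49 × 100 = 48.98%
Salt term: 16.6 × (-0.575) = -9.545
GC term: 0.41 × 48.98 = 20.082; length term: −600/49 = −12.245
Tm = 81.5 + (-9.545) + 20.082 − 12.245 = 79.792 → 79.8°C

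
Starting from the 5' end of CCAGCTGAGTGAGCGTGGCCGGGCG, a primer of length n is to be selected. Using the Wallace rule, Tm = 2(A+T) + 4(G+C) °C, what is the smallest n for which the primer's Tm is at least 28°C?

First 8 bases: CCAGCTGA → Tm = 26°C (< 28°C)
First 9 bases: CCAGCTGAG → Tm = 30°C (≥ 28°C)
Since every base adds ≥2°C, Tm only increases with n, so the threshold is first crossed at n = 9.

n = 9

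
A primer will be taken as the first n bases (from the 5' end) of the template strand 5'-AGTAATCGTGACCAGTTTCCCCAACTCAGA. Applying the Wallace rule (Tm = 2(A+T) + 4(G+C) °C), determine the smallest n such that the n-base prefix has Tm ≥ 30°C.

First 10 bases: AGTAATCGTG → Tm = 28°C (< 30°C)
First 11 bases: AGTAATCGTGA → Tm = 30°C (≥ 30°C)
Each additional base adds 2°C (A/T) or 4°C (G/C), so Tm is non-decreasing in n; n = 11 is the first length to reach 30°C.

n = 11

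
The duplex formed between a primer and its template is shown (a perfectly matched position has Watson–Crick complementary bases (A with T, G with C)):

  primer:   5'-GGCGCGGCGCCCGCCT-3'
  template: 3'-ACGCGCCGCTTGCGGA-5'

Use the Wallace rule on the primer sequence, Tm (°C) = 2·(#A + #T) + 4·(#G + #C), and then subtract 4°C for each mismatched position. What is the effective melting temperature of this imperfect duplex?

50°C

Primer base counts: A=0, T=1, G=7, C=8 → A+T=1, G+C=15
Perfect-match Tm = 2(1) + 4(15) = 2 + 60 = 62°C
Mismatches (positions where the bases are not complementary): 3 (at positions 1, 10, 11)
Effective Tm = 62 − 3×4 = 62 − 12 = 50°C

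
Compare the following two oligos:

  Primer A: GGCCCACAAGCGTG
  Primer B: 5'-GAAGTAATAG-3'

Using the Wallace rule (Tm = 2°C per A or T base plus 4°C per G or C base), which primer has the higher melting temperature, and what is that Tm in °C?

Primer A, 48°C

Primer A: A+T=4, G+C=10 → Tm = 2(4)+4(10) = 48°C
Primer B: A+T=7, G+C=3 → Tm = 2(7)+4(3) = 26°C
48°C vs 26°C → primer A is higher.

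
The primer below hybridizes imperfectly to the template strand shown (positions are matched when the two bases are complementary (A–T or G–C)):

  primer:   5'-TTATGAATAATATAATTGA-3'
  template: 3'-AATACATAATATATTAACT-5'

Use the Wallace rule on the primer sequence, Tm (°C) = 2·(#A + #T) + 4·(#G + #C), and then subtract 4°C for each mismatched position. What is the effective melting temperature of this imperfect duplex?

34°C

Primer base counts: A=9, T=8, G=2, C=0 → A+T=17, G+C=2
Perfect-match Tm = 2(17) + 4(2) = 34 + 8 = 42°C
Mismatches (positions where the bases are not complementary): 2 (at positions 6, 9)
Effective Tm = 42 − 2×4 = 42 − 8 = 34°C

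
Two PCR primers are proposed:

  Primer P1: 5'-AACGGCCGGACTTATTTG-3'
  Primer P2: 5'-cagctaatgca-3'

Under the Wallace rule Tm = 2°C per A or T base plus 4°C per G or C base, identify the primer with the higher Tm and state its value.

Primer P1: A+T=9, G+C=9 → Tm = 2(9)+4(9) = 54°C
Primer P2: A+T=6, G+C=5 → Tm = 2(6)+4(5) = 32°C
54°C vs 32°C → primer P1 is higher.

Primer P1, 54°C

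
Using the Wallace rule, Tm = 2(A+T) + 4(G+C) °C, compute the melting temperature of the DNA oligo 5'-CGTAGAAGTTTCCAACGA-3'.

C=4, G=4, A=6, T=4
A+T = 10, G+C = 8
Tm = 2(10) + 4(8) = 20 + 32 = 52°C

52°C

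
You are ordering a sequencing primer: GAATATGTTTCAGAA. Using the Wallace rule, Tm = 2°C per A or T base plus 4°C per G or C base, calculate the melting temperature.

Scanning the sequence gives A=6, T=5, C=1, G=3.
AT pairs contribute 11, GC pairs contribute 4.
Tm = 2(11) + 4(4) = 22 + 16 = 38°C

38°C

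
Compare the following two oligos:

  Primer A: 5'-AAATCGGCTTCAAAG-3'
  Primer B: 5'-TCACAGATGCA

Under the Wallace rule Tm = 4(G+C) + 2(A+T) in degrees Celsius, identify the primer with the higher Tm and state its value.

Primer A: A+T=9, G+C=6 → Tm = 2(9)+4(6) = 42°C
Primer B: A+T=6, G+C=5 → Tm = 2(6)+4(5) = 32°C
42°C vs 32°C → primer A is higher.

Primer A, 42°C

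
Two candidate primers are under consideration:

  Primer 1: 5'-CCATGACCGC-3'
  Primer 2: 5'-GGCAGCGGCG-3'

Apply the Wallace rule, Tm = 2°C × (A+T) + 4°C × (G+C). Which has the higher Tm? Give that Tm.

Primer 2, 38°C

Primer 1: A+T=3, G+C=7 → Tm = 2(3)+4(7) = 34°C
Primer 2: A+T=1, G+C=9 → Tm = 2(1)+4(9) = 38°C
34°C vs 38°C → primer 2 is higher.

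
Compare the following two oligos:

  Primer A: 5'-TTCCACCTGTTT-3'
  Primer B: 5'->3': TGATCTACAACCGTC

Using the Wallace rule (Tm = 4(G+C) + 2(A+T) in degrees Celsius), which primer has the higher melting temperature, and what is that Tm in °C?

Primer B, 44°C

Primer A: A+T=7, G+C=5 → Tm = 2(7)+4(5) = 34°C
Primer B: A+T=8, G+C=7 → Tm = 2(8)+4(7) = 44°C
34°C vs 44°C → primer B is higher.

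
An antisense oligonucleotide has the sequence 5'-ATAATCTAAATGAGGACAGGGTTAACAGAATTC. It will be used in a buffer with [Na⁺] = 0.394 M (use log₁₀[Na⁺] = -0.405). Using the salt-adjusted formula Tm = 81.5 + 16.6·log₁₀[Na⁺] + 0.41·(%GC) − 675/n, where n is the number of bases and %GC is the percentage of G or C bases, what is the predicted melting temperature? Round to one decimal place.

68.0°C

Length n = 33. T=8, G=7, A=14, C=4
G+C = 11, so %GC = 11/33 × 100 = 33.333%
Salt term: 16.6 × (-0.405) = -6.723
GC term: 0.41 × 33.333 = 13.667; length term: −675/33 = −20.455
Tm = 81.5 + (-6.723) + 13.667 − 20.455 = 67.989 → 68.0°C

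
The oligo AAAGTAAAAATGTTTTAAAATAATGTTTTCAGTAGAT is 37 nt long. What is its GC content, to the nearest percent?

16%

T=14, A=17, G=5, C=1
G+C = 5 + 1 = 6 out of 37 bases
%GC = 6/37 × 100 = 16.22% ≈ 16%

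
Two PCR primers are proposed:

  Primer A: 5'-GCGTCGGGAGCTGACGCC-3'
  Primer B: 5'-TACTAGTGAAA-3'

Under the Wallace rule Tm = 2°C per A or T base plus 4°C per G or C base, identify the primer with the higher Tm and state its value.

Primer A: A+T=4, G+C=14 → Tm = 2(4)+4(14) = 64°C
Primer B: A+T=8, G+C=3 → Tm = 2(8)+4(3) = 28°C
64°C vs 28°C → primer A is higher.

Primer A, 64°C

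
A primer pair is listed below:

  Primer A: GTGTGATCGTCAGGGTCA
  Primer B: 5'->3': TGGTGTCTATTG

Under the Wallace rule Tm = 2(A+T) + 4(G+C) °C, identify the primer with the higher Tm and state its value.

Primer A: A+T=8, G+C=10 → Tm = 2(8)+4(10) = 56°C
Primer B: A+T=7, G+C=5 → Tm = 2(7)+4(5) = 34°C
56°C vs 34°C → primer A is higher.

Primer A, 56°C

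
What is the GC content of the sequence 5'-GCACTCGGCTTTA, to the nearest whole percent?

Counting bases: G=3, T=4, A=2, C=4
G+C = 3 + 4 = 7 out of 13 bases
%GC = 7/13 × 100 = 53.85% ≈ 54%

54%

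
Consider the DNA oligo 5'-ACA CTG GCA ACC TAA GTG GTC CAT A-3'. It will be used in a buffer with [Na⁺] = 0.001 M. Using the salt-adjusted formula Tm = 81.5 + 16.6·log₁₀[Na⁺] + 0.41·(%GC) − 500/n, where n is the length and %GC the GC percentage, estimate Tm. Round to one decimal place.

Length n = 25. A=8, C=7, G=5, T=5
G+C = 12, so %GC = 12/25 × 100 = 48%
Salt term: 16.6 × (-3) = -49.8
GC term: 0.41 × 48 = 19.68; length term: −500/25 = −20
Tm = 81.5 + (-49.8) + 19.68 − 20 = 31.38 → 31.4°C

31.4°C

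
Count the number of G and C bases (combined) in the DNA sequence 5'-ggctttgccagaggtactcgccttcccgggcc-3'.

Base counts: A=3, T=7, G=10, C=12
G+C = 10 + 12 = 22

22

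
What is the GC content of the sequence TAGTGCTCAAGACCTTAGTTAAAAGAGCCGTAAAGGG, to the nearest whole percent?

T=8, G=10, A=13, C=6
G+C = 10 + 6 = 16 out of 37 bases
%GC = 16/37 × 100 = 43.24% ≈ 43%

43%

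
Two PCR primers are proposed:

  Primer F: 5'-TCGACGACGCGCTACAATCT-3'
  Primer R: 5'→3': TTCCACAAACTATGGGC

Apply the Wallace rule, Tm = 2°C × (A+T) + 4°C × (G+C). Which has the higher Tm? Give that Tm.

Primer F, 62°C

Primer F: A+T=9, G+C=11 → Tm = 2(9)+4(11) = 62°C
Primer R: A+T=9, G+C=8 → Tm = 2(9)+4(8) = 50°C
62°C vs 50°C → primer F is higher.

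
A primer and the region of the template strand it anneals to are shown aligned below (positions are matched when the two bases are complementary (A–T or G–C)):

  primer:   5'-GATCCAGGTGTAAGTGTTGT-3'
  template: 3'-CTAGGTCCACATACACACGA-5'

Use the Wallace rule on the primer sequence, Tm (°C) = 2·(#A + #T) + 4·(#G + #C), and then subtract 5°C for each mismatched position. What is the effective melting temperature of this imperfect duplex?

Primer base counts: A=4, T=7, G=7, C=2 → A+T=11, G+C=9
Perfect-match Tm = 2(11) + 4(9) = 22 + 36 = 58°C
Mismatches (positions where the bases are not complementary): 3 (at positions 13, 18, 19)
Effective Tm = 58 − 3×5 = 58 − 15 = 43°C

43°C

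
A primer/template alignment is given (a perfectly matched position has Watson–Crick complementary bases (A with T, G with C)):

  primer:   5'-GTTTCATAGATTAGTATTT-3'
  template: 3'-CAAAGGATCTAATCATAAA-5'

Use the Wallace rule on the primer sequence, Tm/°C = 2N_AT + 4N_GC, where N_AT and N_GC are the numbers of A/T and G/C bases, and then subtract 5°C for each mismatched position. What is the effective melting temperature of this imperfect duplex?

Primer base counts: A=5, T=10, G=3, C=1 → A+T=15, G+C=4
Perfect-match Tm = 2(15) + 4(4) = 30 + 16 = 46°C
Mismatches (positions where the bases are not complementary): 1 (at position 6)
Effective Tm = 46 − 1×5 = 46 − 5 = 41°C

41°C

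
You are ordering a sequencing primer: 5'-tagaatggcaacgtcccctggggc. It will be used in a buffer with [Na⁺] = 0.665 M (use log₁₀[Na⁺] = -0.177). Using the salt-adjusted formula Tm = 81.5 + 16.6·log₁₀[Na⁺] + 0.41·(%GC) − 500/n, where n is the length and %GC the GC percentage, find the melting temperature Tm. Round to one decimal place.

83.4°C

Length n = 24. Base counts: A=5, G=8, C=7, T=4
G+C = 15, so %GC = 15/24 × 100 = 62.5%
Salt term: 16.6 × (-0.177) = -2.938
GC term: 0.41 × 62.5 = 25.625; length term: −500/24 = −20.833
Tm = 81.5 + (-2.938) + 25.625 − 20.833 = 83.354 → 83.4°C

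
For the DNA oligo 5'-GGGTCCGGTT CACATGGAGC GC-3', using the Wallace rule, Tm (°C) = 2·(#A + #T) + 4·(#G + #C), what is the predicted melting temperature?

Counting bases: C=6, A=3, G=9, T=4
AT pairs contribute 7, GC pairs contribute 15.
Tm = 2×7 + 4×15 = 74°C

74°C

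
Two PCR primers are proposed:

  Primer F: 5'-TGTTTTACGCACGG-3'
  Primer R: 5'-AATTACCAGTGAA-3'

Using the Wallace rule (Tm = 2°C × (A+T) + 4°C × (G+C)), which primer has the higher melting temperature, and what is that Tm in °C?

Primer F, 42°C

Primer F: A+T=7, G+C=7 → Tm = 2(7)+4(7) = 42°C
Primer R: A+T=9, G+C=4 → Tm = 2(9)+4(4) = 34°C
42°C vs 34°C → primer F is higher.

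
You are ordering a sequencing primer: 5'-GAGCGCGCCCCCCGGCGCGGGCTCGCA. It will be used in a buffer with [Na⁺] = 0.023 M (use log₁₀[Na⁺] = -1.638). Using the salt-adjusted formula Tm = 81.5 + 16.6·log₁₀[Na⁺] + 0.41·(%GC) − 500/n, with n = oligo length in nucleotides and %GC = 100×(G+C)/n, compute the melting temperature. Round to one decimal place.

72.2°C

Length n = 27. T=1, A=2, C=13, G=11
G+C = 24, so %GC = 24/27 × 100 = 88.889%
Salt term: 16.6 × (-1.638) = -27.191
GC term: 0.41 × 88.889 = 36.444; length term: −500/27 = −18.519
Tm = 81.5 + (-27.191) + 36.444 − 18.519 = 72.234 → 72.2°C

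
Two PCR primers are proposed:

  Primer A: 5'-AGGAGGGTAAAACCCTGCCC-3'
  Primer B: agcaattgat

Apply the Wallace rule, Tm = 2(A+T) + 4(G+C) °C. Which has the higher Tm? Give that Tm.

Primer A, 64°C

Primer A: A+T=8, G+C=12 → Tm = 2(8)+4(12) = 64°C
Primer B: A+T=7, G+C=3 → Tm = 2(7)+4(3) = 26°C
64°C vs 26°C → primer A is higher.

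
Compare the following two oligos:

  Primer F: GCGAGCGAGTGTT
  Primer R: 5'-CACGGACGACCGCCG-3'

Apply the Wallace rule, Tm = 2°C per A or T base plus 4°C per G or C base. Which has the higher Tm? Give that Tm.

Primer R, 54°C

Primer F: A+T=5, G+C=8 → Tm = 2(5)+4(8) = 42°C
Primer R: A+T=3, G+C=12 → Tm = 2(3)+4(12) = 54°C
42°C vs 54°C → primer R is higher.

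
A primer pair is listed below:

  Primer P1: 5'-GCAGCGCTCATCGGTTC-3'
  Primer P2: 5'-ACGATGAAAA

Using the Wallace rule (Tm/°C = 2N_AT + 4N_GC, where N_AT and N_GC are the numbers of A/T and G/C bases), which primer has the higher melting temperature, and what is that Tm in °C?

Primer P1: A+T=6, G+C=11 → Tm = 2(6)+4(11) = 56°C
Primer P2: A+T=7, G+C=3 → Tm = 2(7)+4(3) = 26°C
56°C vs 26°C → primer P1 is higher.

Primer P1, 56°C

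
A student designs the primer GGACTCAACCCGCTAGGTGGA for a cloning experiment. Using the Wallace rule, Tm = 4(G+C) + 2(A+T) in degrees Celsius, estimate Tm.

Base counts: T=3, G=7, A=5, C=6
AT pairs contribute 8, GC pairs contribute 13.
Tm = 4·13 + 2·8 = 52 + 16 = 68°C

68°C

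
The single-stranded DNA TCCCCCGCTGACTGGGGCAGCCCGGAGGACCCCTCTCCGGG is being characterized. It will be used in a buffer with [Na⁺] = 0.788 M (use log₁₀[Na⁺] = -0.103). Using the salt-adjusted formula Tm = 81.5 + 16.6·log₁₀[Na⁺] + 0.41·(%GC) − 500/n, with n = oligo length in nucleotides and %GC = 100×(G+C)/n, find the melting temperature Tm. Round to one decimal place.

99.6°C

Length n = 41. C=18, G=14, T=5, A=4
G+C = 32, so %GC = 32/41 × 100 = 78.049%
Salt term: 16.6 × (-0.103) = -1.71
GC term: 0.41 × 78.049 = 32; length term: −500/41 = −12.195
Tm = 81.5 + (-1.71) + 32 − 12.195 = 99.595 → 99.6°C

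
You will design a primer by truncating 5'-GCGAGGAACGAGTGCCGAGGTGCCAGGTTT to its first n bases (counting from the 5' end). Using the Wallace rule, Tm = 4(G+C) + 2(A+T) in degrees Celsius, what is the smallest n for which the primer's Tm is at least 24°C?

First 6 bases: GCGAGG → Tm = 22°C (< 24°C)
First 7 bases: GCGAGGA → Tm = 24°C (≥ 24°C)
Since every base adds ≥2°C, Tm only increases with n, so the threshold is first crossed at n = 7.

n = 7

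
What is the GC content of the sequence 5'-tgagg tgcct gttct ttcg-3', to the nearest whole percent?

Base counts: T=8, G=6, A=1, C=4
G+C = 6 + 4 = 10 out of 19 bases
%GC = 10/19 × 100 = 52.63% ≈ 53%

53%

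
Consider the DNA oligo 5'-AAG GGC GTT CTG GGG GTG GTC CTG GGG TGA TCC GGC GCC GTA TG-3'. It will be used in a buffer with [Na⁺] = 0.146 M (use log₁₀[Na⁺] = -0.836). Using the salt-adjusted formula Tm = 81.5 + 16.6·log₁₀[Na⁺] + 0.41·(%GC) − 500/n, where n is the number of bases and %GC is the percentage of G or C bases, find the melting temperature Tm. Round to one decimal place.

84.2°C

Length n = 44. Scanning the sequence gives C=9, T=10, G=21, A=4.
G+C = 30, so %GC = 30/44 × 100 = 68.182%
Salt term: 16.6 × (-0.836) = -13.878
GC term: 0.41 × 68.182 = 27.955; length term: −500/44 = −11.364
Tm = 81.5 + (-13.878) + 27.955 − 11.364 = 84.213 → 84.2°C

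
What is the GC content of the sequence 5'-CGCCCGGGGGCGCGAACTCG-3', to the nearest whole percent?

85%

Scanning the sequence gives G=9, A=2, C=8, T=1.
G+C = 9 + 8 = 17 out of 20 bases
%GC = 17/20 × 100 = 85% ≈ 85%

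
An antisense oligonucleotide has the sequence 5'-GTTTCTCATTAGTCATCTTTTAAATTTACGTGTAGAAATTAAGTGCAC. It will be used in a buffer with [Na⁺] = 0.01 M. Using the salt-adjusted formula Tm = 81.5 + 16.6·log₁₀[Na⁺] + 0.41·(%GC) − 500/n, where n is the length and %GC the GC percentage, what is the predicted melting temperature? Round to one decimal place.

Length n = 48. Counting bases: C=7, T=20, G=7, A=14
G+C = 14, so %GC = 14/48 × 100 = 29.167%
Salt term: 16.6 × (-2) = -33.2
GC term: 0.41 × 29.167 = 11.958; length term: −500/48 = −10.417
Tm = 81.5 + (-33.2) + 11.958 − 10.417 = 49.841 → 49.8°C

49.8°C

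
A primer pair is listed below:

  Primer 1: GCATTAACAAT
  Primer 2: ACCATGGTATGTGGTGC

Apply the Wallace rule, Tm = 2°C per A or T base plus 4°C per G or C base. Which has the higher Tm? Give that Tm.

Primer 1: A+T=8, G+C=3 → Tm = 2(8)+4(3) = 28°C
Primer 2: A+T=8, G+C=9 → Tm = 2(8)+4(9) = 52°C
28°C vs 52°C → primer 2 is higher.

Primer 2, 52°C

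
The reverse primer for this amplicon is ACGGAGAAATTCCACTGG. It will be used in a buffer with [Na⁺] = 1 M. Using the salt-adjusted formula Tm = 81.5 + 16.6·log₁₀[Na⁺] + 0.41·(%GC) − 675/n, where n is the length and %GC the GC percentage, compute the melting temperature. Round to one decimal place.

64.5°C

Length n = 18. Scanning the sequence gives C=4, T=3, G=5, A=6.
G+C = 9, so %GC = 9/18 × 100 = 50%
Salt term: 16.6 × (0) = 0
GC term: 0.41 × 50 = 20.5; length term: −675/18 = −37.5
Tm = 81.5 + (0) + 20.5 − 37.5 = 64.5 → 64.5°C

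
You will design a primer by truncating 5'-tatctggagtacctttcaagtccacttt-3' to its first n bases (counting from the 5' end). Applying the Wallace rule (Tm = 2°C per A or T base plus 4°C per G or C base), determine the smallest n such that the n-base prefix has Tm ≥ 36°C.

n = 13

First 12 bases: TATCTGGAGTAC → Tm = 34°C (< 36°C)
First 13 bases: TATCTGGAGTACC → Tm = 38°C (≥ 36°C)
Since every base adds ≥2°C, Tm only increases with n, so the threshold is first crossed at n = 13.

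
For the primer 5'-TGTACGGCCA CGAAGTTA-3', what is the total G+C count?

9

Counting bases: A=5, G=5, T=4, C=4
G+C = 5 + 4 = 9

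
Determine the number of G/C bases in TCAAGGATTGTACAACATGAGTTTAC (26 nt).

Base counts: A=9, G=5, C=4, T=8
G+C = 5 + 4 = 9

9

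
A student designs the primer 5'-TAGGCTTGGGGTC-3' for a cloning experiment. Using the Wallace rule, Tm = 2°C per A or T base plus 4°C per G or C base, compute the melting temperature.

Base counts: C=2, G=6, T=4, A=1
AT pairs contribute 5, GC pairs contribute 8.
Tm = 2×5 + 4×8 = 42°C

42°C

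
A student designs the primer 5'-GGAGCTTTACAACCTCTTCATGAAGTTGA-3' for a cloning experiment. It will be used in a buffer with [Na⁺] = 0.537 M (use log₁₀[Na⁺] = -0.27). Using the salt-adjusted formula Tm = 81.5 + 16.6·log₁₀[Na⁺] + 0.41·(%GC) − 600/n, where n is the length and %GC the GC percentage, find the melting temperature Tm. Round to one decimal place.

73.3°C

Length n = 29. Counting bases: A=8, C=6, T=9, G=6
G+C = 12, so %GC = 12/29 × 100 = 41.379%
Salt term: 16.6 × (-0.27) = -4.482
GC term: 0.41 × 41.379 = 16.965; length term: −600/29 = −20.69
Tm = 81.5 + (-4.482) + 16.965 − 20.69 = 73.293 → 73.3°C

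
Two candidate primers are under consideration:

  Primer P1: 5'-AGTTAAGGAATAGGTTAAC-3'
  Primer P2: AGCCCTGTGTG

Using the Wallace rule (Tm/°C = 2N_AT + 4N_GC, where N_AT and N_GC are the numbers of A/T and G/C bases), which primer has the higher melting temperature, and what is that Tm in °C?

Primer P1: A+T=13, G+C=6 → Tm = 2(13)+4(6) = 50°C
Primer P2: A+T=4, G+C=7 → Tm = 2(4)+4(7) = 36°C
50°C vs 36°C → primer P1 is higher.

Primer P1, 50°C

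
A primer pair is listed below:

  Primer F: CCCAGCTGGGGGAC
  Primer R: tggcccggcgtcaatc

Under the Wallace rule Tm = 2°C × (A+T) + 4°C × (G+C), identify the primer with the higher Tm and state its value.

Primer R, 54°C

Primer F: A+T=3, G+C=11 → Tm = 2(3)+4(11) = 50°C
Primer R: A+T=5, G+C=11 → Tm = 2(5)+4(11) = 54°C
50°C vs 54°C → primer R is higher.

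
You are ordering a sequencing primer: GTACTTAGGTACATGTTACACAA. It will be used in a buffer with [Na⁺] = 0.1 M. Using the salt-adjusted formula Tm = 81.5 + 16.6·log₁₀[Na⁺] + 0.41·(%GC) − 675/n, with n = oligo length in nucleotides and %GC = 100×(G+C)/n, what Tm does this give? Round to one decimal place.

49.8°C

Length n = 23. Scanning the sequence gives C=4, T=7, G=4, A=8.
G+C = 8, so %GC = 8/23 × 100 = 34.783%
Salt term: 16.6 × (-1) = -16.6
GC term: 0.41 × 34.783 = 14.261; length term: −675/23 = −29.348
Tm = 81.5 + (-16.6) + 14.261 − 29.348 = 49.813 → 49.8°C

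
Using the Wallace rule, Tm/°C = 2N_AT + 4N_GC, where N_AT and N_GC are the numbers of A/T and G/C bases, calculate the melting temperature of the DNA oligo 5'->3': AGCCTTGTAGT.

32°C

T=4, A=2, C=2, G=3
AT pairs contribute 6, GC pairs contribute 5.
Tm = 2(6) + 4(5) = 12 + 20 = 32°C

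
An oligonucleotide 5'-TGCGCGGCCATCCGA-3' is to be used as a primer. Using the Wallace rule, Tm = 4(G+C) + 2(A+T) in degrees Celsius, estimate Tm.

Base counts: A=2, T=2, G=5, C=6
So N_AT = 4 and N_GC = 11.
Tm = 2×4 + 4×11 = 52°C

52°C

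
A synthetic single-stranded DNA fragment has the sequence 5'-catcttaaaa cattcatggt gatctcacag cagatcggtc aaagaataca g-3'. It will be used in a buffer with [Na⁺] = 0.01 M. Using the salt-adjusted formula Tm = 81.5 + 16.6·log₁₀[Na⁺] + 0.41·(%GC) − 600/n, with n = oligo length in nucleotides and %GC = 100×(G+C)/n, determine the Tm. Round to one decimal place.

Length n = 51. G=9, C=11, A=19, T=12
G+C = 20, so %GC = 20/51 × 100 = 39.216%
Salt term: 16.6 × (-2) = -33.2
GC term: 0.41 × 39.216 = 16.079; length term: −600/51 = −11.765
Tm = 81.5 + (-33.2) + 16.079 − 11.765 = 52.614 → 52.6°C

52.6°C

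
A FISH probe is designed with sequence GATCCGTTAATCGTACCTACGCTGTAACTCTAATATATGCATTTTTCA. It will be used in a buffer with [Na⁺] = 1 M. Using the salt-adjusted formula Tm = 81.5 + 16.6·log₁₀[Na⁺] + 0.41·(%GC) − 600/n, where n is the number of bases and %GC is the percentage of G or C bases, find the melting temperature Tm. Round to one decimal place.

Length n = 48. Base counts: A=13, G=6, C=11, T=18
G+C = 17, so %GC = 17/48 × 100 = 35.417%
Salt term: 16.6 × (0) = 0
GC term: 0.41 × 35.417 = 14.521; length term: −600/48 = −12.5
Tm = 81.5 + (0) + 14.521 − 12.5 = 83.521 → 83.5°C

83.5°C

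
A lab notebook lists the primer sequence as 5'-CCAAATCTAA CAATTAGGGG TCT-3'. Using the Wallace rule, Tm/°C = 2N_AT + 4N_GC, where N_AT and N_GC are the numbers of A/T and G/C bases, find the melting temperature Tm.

Scanning the sequence gives T=6, G=4, C=5, A=8.
AT pairs contribute 14, GC pairs contribute 9.
Tm = 2(14) + 4(9) = 28 + 36 = 64°C

64°C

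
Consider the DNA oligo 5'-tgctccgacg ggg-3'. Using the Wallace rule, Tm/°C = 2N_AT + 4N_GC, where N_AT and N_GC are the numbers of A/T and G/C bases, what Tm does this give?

46°C

Scanning the sequence gives G=6, T=2, A=1, C=4.
AT pairs contribute 3, GC pairs contribute 10.
Tm = 2×3 + 4×10 = 46°C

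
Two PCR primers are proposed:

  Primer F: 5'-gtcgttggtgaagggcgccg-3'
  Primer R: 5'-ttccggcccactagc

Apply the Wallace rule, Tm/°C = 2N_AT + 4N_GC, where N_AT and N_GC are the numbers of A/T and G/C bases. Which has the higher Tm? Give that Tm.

Primer F, 68°C

Primer F: A+T=6, G+C=14 → Tm = 2(6)+4(14) = 68°C
Primer R: A+T=5, G+C=10 → Tm = 2(5)+4(10) = 50°C
68°C vs 50°C → primer F is higher.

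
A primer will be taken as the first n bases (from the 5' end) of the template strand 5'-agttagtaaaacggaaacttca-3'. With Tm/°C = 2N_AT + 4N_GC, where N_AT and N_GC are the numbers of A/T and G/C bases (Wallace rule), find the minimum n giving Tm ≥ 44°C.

First 16 bases: AGTTAGTAAAACGGAA → Tm = 42°C (< 44°C)
First 17 bases: AGTTAGTAAAACGGAAA → Tm = 44°C (≥ 44°C)
Since every base adds ≥2°C, Tm only increases with n, so the threshold is first crossed at n = 17.

n = 17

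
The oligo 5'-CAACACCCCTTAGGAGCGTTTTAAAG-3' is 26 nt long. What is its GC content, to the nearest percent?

T=6, A=8, G=5, C=7
G+C = 5 + 7 = 12 out of 26 bases
%GC = 12/26 × 100 = 46.15% ≈ 46%

46%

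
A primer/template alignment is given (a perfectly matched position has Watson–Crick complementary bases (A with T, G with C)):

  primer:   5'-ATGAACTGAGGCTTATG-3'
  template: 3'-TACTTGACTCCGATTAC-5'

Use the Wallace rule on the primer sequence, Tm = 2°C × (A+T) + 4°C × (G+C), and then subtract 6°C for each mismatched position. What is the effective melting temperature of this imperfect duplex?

Primer base counts: A=5, T=5, G=5, C=2 → A+T=10, G+C=7
Perfect-match Tm = 2(10) + 4(7) = 20 + 28 = 48°C
Mismatches (positions where the bases are not complementary): 1 (at position 14)
Effective Tm = 48 − 1×6 = 48 − 6 = 42°C

42°C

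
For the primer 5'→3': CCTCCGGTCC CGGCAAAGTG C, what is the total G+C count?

15

Counting bases: T=3, C=9, G=6, A=3
Total G or C: 6 + 9 = 15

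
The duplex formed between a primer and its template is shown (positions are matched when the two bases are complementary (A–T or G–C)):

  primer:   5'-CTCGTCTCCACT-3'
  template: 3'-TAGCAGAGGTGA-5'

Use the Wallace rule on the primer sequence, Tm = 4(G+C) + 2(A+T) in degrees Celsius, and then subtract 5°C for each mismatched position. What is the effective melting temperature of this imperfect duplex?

Primer base counts: A=1, T=4, G=1, C=6 → A+T=5, G+C=7
Perfect-match Tm = 2(5) + 4(7) = 10 + 28 = 38°C
Mismatches (positions where the bases are not complementary): 1 (at position 1)
Effective Tm = 38 − 1×5 = 38 − 5 = 33°C

33°C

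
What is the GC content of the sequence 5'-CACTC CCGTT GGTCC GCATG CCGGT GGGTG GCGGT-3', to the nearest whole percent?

Scanning the sequence gives A=2, T=8, C=11, G=14.
G+C = 14 + 11 = 25 out of 35 bases
%GC = 25/35 × 100 = 71.43% ≈ 71%

71%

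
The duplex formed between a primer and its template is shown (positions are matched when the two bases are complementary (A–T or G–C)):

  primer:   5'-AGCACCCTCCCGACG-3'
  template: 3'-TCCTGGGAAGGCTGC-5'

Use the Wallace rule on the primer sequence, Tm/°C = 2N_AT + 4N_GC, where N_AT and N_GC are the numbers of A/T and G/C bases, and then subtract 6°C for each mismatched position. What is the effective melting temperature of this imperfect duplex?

40°C

Primer base counts: A=3, T=1, G=3, C=8 → A+T=4, G+C=11
Perfect-match Tm = 2(4) + 4(11) = 8 + 44 = 52°C
Mismatches (positions where the bases are not complementary): 2 (at positions 3, 9)
Effective Tm = 52 − 2×6 = 52 − 12 = 40°C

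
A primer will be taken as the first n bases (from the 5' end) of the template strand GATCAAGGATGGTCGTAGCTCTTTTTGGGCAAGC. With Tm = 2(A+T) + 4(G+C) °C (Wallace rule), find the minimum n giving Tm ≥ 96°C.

n = 33

First 32 bases: GATCAAGGATGGTCGTAGCTCTTTTTGGGCAA → Tm = 94°C (< 96°C)
First 33 bases: GATCAAGGATGGTCGTAGCTCTTTTTGGGCAAG → Tm = 98°C (≥ 96°C)
Each additional base adds 2°C (A/T) or 4°C (G/C), so Tm is non-decreasing in n; n = 33 is the first length to reach 96°C.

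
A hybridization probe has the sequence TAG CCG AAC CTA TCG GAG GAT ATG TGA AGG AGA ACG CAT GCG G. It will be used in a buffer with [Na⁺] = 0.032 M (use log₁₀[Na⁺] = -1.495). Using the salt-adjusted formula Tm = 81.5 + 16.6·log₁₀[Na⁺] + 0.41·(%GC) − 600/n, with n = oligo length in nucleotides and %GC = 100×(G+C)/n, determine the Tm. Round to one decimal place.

Length n = 43. A=13, T=7, C=8, G=15
G+C = 23, so %GC = 23/43 × 100 = 53.488%
Salt term: 16.6 × (-1.495) = -24.817
GC term: 0.41 × 53.488 = 21.93; length term: −600/43 = −13.953
Tm = 81.5 + (-24.817) + 21.93 − 13.953 = 64.66 → 64.7°C

64.7°C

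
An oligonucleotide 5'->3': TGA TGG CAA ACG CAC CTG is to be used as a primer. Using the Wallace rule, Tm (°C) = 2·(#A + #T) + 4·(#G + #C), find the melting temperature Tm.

Scanning the sequence gives A=5, T=3, G=5, C=5.
AT pairs contribute 8, GC pairs contribute 10.
Tm = 2×8 + 4×10 = 56°C

56°C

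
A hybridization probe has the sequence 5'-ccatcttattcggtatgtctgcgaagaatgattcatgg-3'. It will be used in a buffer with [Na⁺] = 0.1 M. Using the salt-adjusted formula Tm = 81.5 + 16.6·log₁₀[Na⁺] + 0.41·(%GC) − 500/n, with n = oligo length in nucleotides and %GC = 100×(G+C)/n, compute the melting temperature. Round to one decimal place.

69.0°C

Length n = 38. C=7, T=13, A=9, G=9
G+C = 16, so %GC = 16/38 × 100 = 42.105%
Salt term: 16.6 × (-1) = -16.6
GC term: 0.41 × 42.105 = 17.263; length term: −500/38 = −13.158
Tm = 81.5 + (-16.6) + 17.263 − 13.158 = 69.005 → 69.0°C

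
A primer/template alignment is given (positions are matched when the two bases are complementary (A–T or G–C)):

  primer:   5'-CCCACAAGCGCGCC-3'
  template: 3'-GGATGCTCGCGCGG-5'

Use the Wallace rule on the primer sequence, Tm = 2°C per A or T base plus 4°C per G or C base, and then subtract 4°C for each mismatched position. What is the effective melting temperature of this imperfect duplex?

Primer base counts: A=3, T=0, G=3, C=8 → A+T=3, G+C=11
Perfect-match Tm = 2(3) + 4(11) = 6 + 44 = 50°C
Mismatches (positions where the bases are not complementary): 2 (at positions 3, 6)
Effective Tm = 50 − 2×4 = 50 − 8 = 42°C

42°C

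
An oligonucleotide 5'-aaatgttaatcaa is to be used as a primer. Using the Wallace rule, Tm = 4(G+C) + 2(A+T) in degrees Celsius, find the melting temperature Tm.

Scanning the sequence gives A=7, T=4, G=1, C=1.
AT pairs contribute 11, GC pairs contribute 2.
Tm = 2(11) + 4(2) = 22 + 8 = 30°C

30°C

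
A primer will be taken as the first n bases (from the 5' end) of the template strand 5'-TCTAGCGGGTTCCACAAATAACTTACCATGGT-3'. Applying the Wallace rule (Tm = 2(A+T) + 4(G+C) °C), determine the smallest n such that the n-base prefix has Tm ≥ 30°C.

First 8 bases: TCTAGCGG → Tm = 26°C (< 30°C)
First 9 bases: TCTAGCGGG → Tm = 30°C (≥ 30°C)
Since every base adds ≥2°C, Tm only increases with n, so the threshold is first crossed at n = 9.

n = 9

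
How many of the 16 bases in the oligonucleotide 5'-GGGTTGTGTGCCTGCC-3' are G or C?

11

Scanning the sequence gives T=5, G=7, C=4, A=0.
Total G or C: 7 + 4 = 11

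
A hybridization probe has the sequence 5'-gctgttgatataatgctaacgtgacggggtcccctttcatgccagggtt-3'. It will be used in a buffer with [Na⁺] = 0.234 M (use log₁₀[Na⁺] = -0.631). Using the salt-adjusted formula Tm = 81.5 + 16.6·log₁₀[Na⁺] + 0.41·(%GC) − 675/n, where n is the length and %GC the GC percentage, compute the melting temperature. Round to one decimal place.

78.2°C

Length n = 49. C=11, A=9, T=15, G=14
G+C = 25, so %GC = 25/49 × 100 = 51.02%
Salt term: 16.6 × (-0.631) = -10.475
GC term: 0.41 × 51.02 = 20.918; length term: −675/49 = −13.776
Tm = 81.5 + (-10.475) + 20.918 − 13.776 = 78.167 → 78.2°C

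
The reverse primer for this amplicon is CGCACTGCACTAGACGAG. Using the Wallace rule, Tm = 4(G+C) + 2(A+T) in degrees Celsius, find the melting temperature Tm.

G=5, C=6, T=2, A=5
AT pairs contribute 7, GC pairs contribute 11.
Tm = 2×7 + 4×11 = 58°C

58°C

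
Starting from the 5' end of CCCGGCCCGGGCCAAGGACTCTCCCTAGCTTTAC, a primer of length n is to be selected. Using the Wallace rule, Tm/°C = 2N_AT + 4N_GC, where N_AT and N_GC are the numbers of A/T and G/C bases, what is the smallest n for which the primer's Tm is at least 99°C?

First 28 bases: CCCGGCCCGGGCCAAGGACTCTCCCTAG → Tm = 98°C (< 99°C)
First 29 bases: CCCGGCCCGGGCCAAGGACTCTCCCTAGC → Tm = 102°C (≥ 99°C)
Since every base adds ≥2°C, Tm only increases with n, so the threshold is first crossed at n = 29.

n = 29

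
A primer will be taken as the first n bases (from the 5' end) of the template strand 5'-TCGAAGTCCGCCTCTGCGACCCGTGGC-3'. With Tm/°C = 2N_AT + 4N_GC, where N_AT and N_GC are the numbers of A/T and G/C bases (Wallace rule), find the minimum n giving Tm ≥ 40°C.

n = 12

First 11 bases: TCGAAGTCCGC → Tm = 36°C (< 40°C)
First 12 bases: TCGAAGTCCGCC → Tm = 40°C (≥ 40°C)
Each additional base adds 2°C (A/T) or 4°C (G/C), so Tm is non-decreasing in n; n = 12 is the first length to reach 40°C.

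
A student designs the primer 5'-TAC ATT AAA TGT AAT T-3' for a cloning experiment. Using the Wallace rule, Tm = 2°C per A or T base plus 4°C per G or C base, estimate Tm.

Scanning the sequence gives G=1, C=1, T=7, A=7.
A+T = 14, G+C = 2
Tm = 4·2 + 2·14 = 8 + 28 = 36°C

36°C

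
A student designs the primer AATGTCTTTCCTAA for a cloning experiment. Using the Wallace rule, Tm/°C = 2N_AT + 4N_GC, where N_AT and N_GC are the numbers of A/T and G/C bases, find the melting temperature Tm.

36°C

Scanning the sequence gives A=4, G=1, T=6, C=3.
A+T = 10, G+C = 4
Tm = 2×10 + 4×4 = 36°C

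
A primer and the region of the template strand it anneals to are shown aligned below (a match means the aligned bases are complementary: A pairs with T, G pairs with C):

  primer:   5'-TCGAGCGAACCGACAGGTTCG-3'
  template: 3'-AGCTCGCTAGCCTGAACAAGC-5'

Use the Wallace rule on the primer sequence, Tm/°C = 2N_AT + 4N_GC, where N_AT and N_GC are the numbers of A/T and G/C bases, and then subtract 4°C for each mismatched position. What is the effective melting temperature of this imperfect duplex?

52°C

Primer base counts: A=5, T=3, G=7, C=6 → A+T=8, G+C=13
Perfect-match Tm = 2(8) + 4(13) = 16 + 52 = 68°C
Mismatches (positions where the bases are not complementary): 4 (at positions 9, 11, 15, 16)
Effective Tm = 68 − 4×4 = 68 − 16 = 52°C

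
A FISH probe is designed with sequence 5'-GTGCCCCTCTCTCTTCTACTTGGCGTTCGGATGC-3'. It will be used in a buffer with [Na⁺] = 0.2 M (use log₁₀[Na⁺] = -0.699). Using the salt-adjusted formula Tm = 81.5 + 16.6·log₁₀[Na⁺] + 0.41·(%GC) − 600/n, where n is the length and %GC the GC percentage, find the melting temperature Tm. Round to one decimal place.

Length n = 34. Counting bases: C=12, G=8, T=12, A=2
G+C = 20, so %GC = 20/34 × 100 = 58.824%
Salt term: 16.6 × (-0.699) = -11.603
GC term: 0.41 × 58.824 = 24.118; length term: −600/34 = −17.647
Tm = 81.5 + (-11.603) + 24.118 − 17.647 = 76.368 → 76.4°C

76.4°C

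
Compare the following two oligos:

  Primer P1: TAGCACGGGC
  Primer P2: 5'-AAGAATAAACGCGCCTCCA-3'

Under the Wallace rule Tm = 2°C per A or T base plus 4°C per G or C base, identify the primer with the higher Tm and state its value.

Primer P2, 56°C

Primer P1: A+T=3, G+C=7 → Tm = 2(3)+4(7) = 34°C
Primer P2: A+T=10, G+C=9 → Tm = 2(10)+4(9) = 56°C
34°C vs 56°C → primer P2 is higher.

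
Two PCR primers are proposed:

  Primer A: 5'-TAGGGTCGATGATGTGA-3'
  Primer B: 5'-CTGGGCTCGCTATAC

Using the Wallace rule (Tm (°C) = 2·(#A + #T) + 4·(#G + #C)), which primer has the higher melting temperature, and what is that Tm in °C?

Primer A, 50°C

Primer A: A+T=9, G+C=8 → Tm = 2(9)+4(8) = 50°C
Primer B: A+T=6, G+C=9 → Tm = 2(6)+4(9) = 48°C
50°C vs 48°C → primer A is higher.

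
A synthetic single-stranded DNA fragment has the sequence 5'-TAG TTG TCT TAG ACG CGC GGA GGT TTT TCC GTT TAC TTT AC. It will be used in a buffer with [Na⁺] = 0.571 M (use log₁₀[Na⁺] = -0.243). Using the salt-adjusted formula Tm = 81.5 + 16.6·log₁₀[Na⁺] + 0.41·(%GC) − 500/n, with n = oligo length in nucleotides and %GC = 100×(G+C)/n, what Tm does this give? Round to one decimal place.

83.3°C

Length n = 41. Base counts: A=6, C=8, T=17, G=10
G+C = 18, so %GC = 18/41 × 100 = 43.902%
Salt term: 16.6 × (-0.243) = -4.034
GC term: 0.41 × 43.902 = 18; length term: −500/41 = −12.195
Tm = 81.5 + (-4.034) + 18 − 12.195 = 83.271 → 83.3°C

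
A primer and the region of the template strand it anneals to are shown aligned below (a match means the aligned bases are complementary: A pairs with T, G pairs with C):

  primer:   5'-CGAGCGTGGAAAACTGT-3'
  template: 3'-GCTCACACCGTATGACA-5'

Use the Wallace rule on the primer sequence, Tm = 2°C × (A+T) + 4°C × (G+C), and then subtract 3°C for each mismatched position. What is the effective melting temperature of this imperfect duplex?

Primer base counts: A=5, T=3, G=6, C=3 → A+T=8, G+C=9
Perfect-match Tm = 2(8) + 4(9) = 16 + 36 = 52°C
Mismatches (positions where the bases are not complementary): 3 (at positions 5, 10, 12)
Effective Tm = 52 − 3×3 = 52 − 9 = 43°C

43°C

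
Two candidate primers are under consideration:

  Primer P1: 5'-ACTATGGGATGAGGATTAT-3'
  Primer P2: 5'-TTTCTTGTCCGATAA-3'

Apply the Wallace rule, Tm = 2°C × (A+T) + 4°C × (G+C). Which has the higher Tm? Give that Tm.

Primer P1: A+T=12, G+C=7 → Tm = 2(12)+4(7) = 52°C
Primer P2: A+T=10, G+C=5 → Tm = 2(10)+4(5) = 40°C
52°C vs 40°C → primer P1 is higher.

Primer P1, 52°C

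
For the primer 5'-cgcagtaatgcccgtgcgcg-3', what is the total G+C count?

Base counts: C=7, G=7, A=3, T=3
Total G or C: 7 + 7 = 14

14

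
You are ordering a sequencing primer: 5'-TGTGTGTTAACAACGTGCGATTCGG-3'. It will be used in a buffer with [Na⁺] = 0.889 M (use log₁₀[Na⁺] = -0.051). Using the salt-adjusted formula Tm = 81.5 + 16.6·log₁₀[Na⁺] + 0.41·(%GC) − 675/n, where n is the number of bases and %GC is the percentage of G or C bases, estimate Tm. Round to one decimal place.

73.3°C

Length n = 25. Base counts: G=8, T=8, C=4, A=5
G+C = 12, so %GC = 12/25 × 100 = 48%
Salt term: 16.6 × (-0.051) = -0.847
GC term: 0.41 × 48 = 19.68; length term: −675/25 = −27
Tm = 81.5 + (-0.847) + 19.68 − 27 = 73.333 → 73.3°C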